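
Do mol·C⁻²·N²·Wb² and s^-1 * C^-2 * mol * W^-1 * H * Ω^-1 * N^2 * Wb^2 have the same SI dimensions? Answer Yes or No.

Left side:
  C = A·s = s·A (charge = current × time).
  So C⁻² = s⁻²·A⁻².
  N = kg·m/s² = kg·m·s⁻² (force = mass × acceleration).
  So N² = kg²·m²·s⁻⁴.
  Wb = V·s (flux: a volt is a weber per second),
      = kg·m²·s⁻²·A⁻¹.
  So Wb² = kg²·m⁴·s⁻⁴·A⁻².
  Combining: mol·C⁻²·N²·Wb² = mol · (s⁻²·A⁻²) · (kg²·m²·s⁻⁴) · (kg²·m⁴·s⁻⁴·A⁻²) = kg⁴·m⁶·s⁻¹⁰·A⁻⁴·mol.
Right side:
  C = s·A.
  So C⁻² = s⁻²·A⁻².
  W = kg·m²·s⁻³.
  So W⁻¹ = kg⁻¹·m⁻²·s³.
  H = kg·m²·s⁻²·A⁻².
  Ω = kg·m²·s⁻³·A⁻².
  So Ω⁻¹ = kg⁻¹·m⁻²·s³·A².
  N = kg·m·s⁻².
  So N² = kg²·m²·s⁻⁴.
  Wb = kg·m²·s⁻²·A⁻¹.
  So Wb² = kg²·m⁴·s⁻⁴·A⁻².
  Combining: s⁻¹·C⁻²·mol·W⁻¹·H·Ω⁻¹·N²·Wb² = s⁻¹ · (s⁻²·A⁻²) · mol · (kg⁻¹·m⁻²·s³) · (kg·m²·s⁻²·A⁻²) · (kg⁻¹·m⁻²·s³·A²) · (kg²·m²·s⁻⁴) · (kg²·m⁴·s⁻⁴·A⁻²) = kg³·m⁴·s⁻⁷·A⁻⁴·mol.
Left is kg⁴·m⁶·s⁻¹⁰·A⁻⁴·mol; right is kg³·m⁴·s⁻⁷·A⁻⁴·mol — different.

No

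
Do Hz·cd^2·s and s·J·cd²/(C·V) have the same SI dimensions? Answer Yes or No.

Left side:
  Hz = 1/s = s⁻¹ (frequency is cycles per second).
  Combining: Hz·cd²·s = s⁻¹ · cd² · s = cd².
Right side:
  J = N·m (work = force × distance),
      = kg·m²·s⁻².
  C = A·s = s·A (charge = current × time).
  So C⁻¹ = s⁻¹·A⁻¹.
  V = W/A (potential = power per current),
      = kg·m²·s⁻³·A⁻¹.
  So V⁻¹ = kg⁻¹·m⁻²·s³·A.
  Combining: s·J·C⁻¹·V⁻¹·cd² = s · (kg·m²·s⁻²) · (s⁻¹·A⁻¹) · (kg⁻¹·m⁻²·s³·A) · cd² = s·cd².
Left is cd²; right is s·cd² — different.

No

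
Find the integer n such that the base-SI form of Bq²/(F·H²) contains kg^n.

Bq = 1/s = s⁻¹ (activity is decays per second).
So Bq² = s⁻².
F = C/V (capacitance = charge per voltage),
    = A·s/(kg·m²·s⁻³·A⁻¹) (substituting C and V),
    = kg⁻¹·m⁻²·s⁴·A².
So F⁻¹ = kg·m²·s⁻⁴·A⁻².
H = Wb/A (inductance = flux per current),
    = kg·m²·s⁻²·A⁻².
So H⁻² = kg⁻²·m⁻⁴·s⁴·A⁴.
Combining: Bq²·F⁻¹·H⁻² = s⁻² · (kg·m²·s⁻⁴·A⁻²) · (kg⁻²·m⁻⁴·s⁴·A⁴) = kg⁻¹·m⁻²·s⁻²·A².
The exponent of kg is -1.

-1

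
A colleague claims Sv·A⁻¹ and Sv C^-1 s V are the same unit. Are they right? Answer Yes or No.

No

Left side:
  Sv = m²·s⁻².
  Combining: Sv·A⁻¹ = (m²·s⁻²) · A⁻¹ = m²·s⁻²·A⁻¹.
Right side:
  Sv = J/kg (equivalent dose = energy per mass),
      = m²·s⁻².
  C = A·s = s·A (charge = current × time).
  So C⁻¹ = s⁻¹·A⁻¹.
  V = W/A (potential = power per current),
      = kg·m²·s⁻³·A⁻¹.
  Combining: Sv·C⁻¹·s·V = (m²·s⁻²) · (s⁻¹·A⁻¹) · s · (kg·m²·s⁻³·A⁻¹) = kg·m⁴·s⁻⁵·A⁻².
Left is m²·s⁻²·A⁻¹; right is kg·m⁴·s⁻⁵·A⁻² — different.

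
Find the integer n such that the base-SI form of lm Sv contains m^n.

lm = cd·sr = cd (luminous flux; sr is dimensionless).
Sv = J/kg (equivalent dose = energy per mass),
    = m²·s⁻².
Combining: lm·Sv = cd · (m²·s⁻²) = m²·s⁻²·cd.
The exponent of m is 2.

2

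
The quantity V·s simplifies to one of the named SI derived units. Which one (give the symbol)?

V = W/A (potential = power per current),
    = kg·m²·s⁻³·A⁻¹.
Combining: V·s = (kg·m²·s⁻³·A⁻¹) · s = kg·m²·s⁻²·A⁻¹.
kg·m²·s⁻²·A⁻¹ is the base-SI form of the weber.

Wb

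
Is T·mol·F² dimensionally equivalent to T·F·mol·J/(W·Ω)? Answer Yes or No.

Left side:
  T = Wb/m² (flux density = flux per area),
      = kg·s⁻²·A⁻¹.
  F = C/V (capacitance = charge per voltage),
      = A·s/(kg·m²·s⁻³·A⁻¹) (substituting C and V),
      = kg⁻¹·m⁻²·s⁴·A².
  So F² = kg⁻²·m⁻⁴·s⁸·A⁴.
  Combining: T·mol·F² = (kg·s⁻²·A⁻¹) · mol · (kg⁻²·m⁻⁴·s⁸·A⁴) = kg⁻¹·m⁻⁴·s⁶·A³·mol.
Right side:
  W = J/s (power = energy per time),
      = kg·m²·s⁻³.
  So W⁻¹ = kg⁻¹·m⁻²·s³.
  Ω = V/A (resistance = voltage per current),
      = kg·m²·s⁻³·A⁻².
  So Ω⁻¹ = kg⁻¹·m⁻²·s³·A².
  T = Wb/m² (flux density = flux per area),
      = kg·s⁻²·A⁻¹.
  F = C/V (capacitance = charge per voltage),
      = A·s/(kg·m²·s⁻³·A⁻¹) (substituting C and V),
      = kg⁻¹·m⁻²·s⁴·A².
  J = N·m (work = force × distance),
      = kg·m²·s⁻².
  Combining: W⁻¹·Ω⁻¹·T·F·mol·J = (kg⁻¹·m⁻²·s³) · (kg⁻¹·m⁻²·s³·A²) · (kg·s⁻²·A⁻¹) · (kg⁻¹·m⁻²·s⁴·A²) · mol · (kg·m²·s⁻²) = kg⁻¹·m⁻⁴·s⁶·A³·mol.
Both reduce to kg⁻¹·m⁻⁴·s⁶·A³·mol.

Yes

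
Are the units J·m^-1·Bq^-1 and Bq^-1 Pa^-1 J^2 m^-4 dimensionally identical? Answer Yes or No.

Yes

Left side:
  J = kg·m²·s⁻².
  Bq = s⁻¹.
  So Bq⁻¹ = s.
  Combining: J·m⁻¹·Bq⁻¹ = (kg·m²·s⁻²) · m⁻¹ · s = kg·m·s⁻¹.
Right side:
  Bq = s⁻¹.
  So Bq⁻¹ = s.
  Pa = kg·m⁻¹·s⁻².
  So Pa⁻¹ = kg⁻¹·m·s².
  J = kg·m²·s⁻².
  So J² = kg²·m⁴·s⁻⁴.
  Combining: Bq⁻¹·Pa⁻¹·J²·m⁻⁴ = s · (kg⁻¹·m·s²) · (kg²·m⁴·s⁻⁴) · m⁻⁴ = kg·m·s⁻¹.
Both reduce to kg·m·s⁻¹.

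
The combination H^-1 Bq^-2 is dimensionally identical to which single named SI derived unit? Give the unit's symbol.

F

H = kg·m²·s⁻²·A⁻².
So H⁻¹ = kg⁻¹·m⁻²·s²·A².
Bq = s⁻¹.
So Bq⁻² = s².
Combining: H⁻¹·Bq⁻² = (kg⁻¹·m⁻²·s²·A²) · s² = kg⁻¹·m⁻²·s⁴·A².
kg⁻¹·m⁻²·s⁴·A² is the base-SI form of the farad.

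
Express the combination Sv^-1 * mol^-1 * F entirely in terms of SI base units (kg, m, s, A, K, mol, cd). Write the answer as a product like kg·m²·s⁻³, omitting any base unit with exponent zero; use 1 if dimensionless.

kg⁻¹·m⁻⁴·s⁶·A²·mol⁻¹

Sv = J/kg (equivalent dose = energy per mass),
    = m²·s⁻².
So Sv⁻¹ = m⁻²·s².
F = C/V (capacitance = charge per voltage),
    = A·s/(kg·m²·s⁻³·A⁻¹) (substituting C and V),
    = kg⁻¹·m⁻²·s⁴·A².
Combining: Sv⁻¹·mol⁻¹·F = (m⁻²·s²) · mol⁻¹ · (kg⁻¹·m⁻²·s⁴·A²) = kg⁻¹·m⁻⁴·s⁶·A²·mol⁻¹.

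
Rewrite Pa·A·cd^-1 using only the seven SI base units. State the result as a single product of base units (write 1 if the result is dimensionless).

Pa = N/m² (pressure = force per area),
    = kg·m⁻¹·s⁻².
Combining: Pa·A·cd⁻¹ = (kg·m⁻¹·s⁻²) · A · cd⁻¹ = kg·m⁻¹·s⁻²·A·cd⁻¹.

kg·m⁻¹·s⁻²·A·cd⁻¹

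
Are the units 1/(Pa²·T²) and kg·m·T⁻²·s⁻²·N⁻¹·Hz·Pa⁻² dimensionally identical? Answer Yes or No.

Left side:
  Pa = N/m² (pressure = force per area),
      = kg·m⁻¹·s⁻².
  So Pa⁻² = kg⁻²·m²·s⁴.
  T = Wb/m² (flux density = flux per area),
      = kg·s⁻²·A⁻¹.
  So T⁻² = kg⁻²·s⁴·A².
  Combining: Pa⁻²·T⁻² = (kg⁻²·m²·s⁴) · (kg⁻²·s⁴·A²) = kg⁻⁴·m²·s⁸·A².
Right side:
  T = kg·s⁻²·A⁻¹.
  So T⁻² = kg⁻²·s⁴·A².
  N = kg·m·s⁻².
  So N⁻¹ = kg⁻¹·m⁻¹·s².
  Hz = s⁻¹.
  Pa = kg·m⁻¹·s⁻².
  So Pa⁻² = kg⁻²·m²·s⁴.
  Combining: kg·m·T⁻²·s⁻²·N⁻¹·Hz·Pa⁻² = kg · m · (kg⁻²·s⁴·A²) · s⁻² · (kg⁻¹·m⁻¹·s²) · s⁻¹ · (kg⁻²·m²·s⁴) = kg⁻⁴·m²·s⁷·A².
Left is kg⁻⁴·m²·s⁸·A²; right is kg⁻⁴·m²·s⁷·A² — different.

No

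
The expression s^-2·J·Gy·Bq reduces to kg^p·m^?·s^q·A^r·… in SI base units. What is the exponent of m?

4

J = N·m (work = force × distance),
    = kg·m²·s⁻².
Gy = J/kg (absorbed dose = energy per mass),
    = m²·s⁻².
Bq = 1/s = s⁻¹ (activity is decays per second).
Combining: s⁻²·J·Gy·Bq = s⁻² · (kg·m²·s⁻²) · (m²·s⁻²) · s⁻¹ = kg·m⁴·s⁻⁷.
The exponent of m is 4.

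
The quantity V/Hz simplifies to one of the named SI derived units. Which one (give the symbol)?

Wb

Hz = s⁻¹.
So Hz⁻¹ = s.
V = kg·m²·s⁻³·A⁻¹.
Combining: Hz⁻¹·V = s · (kg·m²·s⁻³·A⁻¹) = kg·m²·s⁻²·A⁻¹.
kg·m²·s⁻²·A⁻¹ is the base-SI form of the weber.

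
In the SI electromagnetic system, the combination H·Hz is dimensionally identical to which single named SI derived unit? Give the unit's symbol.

H = Wb/A (inductance = flux per current),
    = kg·m²·s⁻²·A⁻².
Hz = 1/s = s⁻¹ (frequency is cycles per second).
Combining: H·Hz = (kg·m²·s⁻²·A⁻²) · s⁻¹ = kg·m²·s⁻³·A⁻².
kg·m²·s⁻³·A⁻² is the base-SI form of the ohm.

Ω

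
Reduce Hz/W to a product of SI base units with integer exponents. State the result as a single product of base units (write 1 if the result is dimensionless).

kg⁻¹·m⁻²·s²

W = J/s (power = energy per time),
    = kg·m²·s⁻³.
So W⁻¹ = kg⁻¹·m⁻²·s³.
Hz = 1/s = s⁻¹ (frequency is cycles per second).
Combining: W⁻¹·Hz = (kg⁻¹·m⁻²·s³) · s⁻¹ = kg⁻¹·m⁻²·s².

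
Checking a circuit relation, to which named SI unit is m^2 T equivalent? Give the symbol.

T = kg·s⁻²·A⁻¹.
Combining: m²·T = m² · (kg·s⁻²·A⁻¹) = kg·m²·s⁻²·A⁻¹.
kg·m²·s⁻²·A⁻¹ is the base-SI form of the weber.

Wb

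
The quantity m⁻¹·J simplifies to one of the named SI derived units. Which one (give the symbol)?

N

J = N·m (work = force × distance),
    = kg·m²·s⁻².
Combining: m⁻¹·J = m⁻¹ · (kg·m²·s⁻²) = kg·m·s⁻².
kg·m·s⁻² is the base-SI form of the newton.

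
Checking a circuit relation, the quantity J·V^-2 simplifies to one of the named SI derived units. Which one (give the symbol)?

F

J = kg·m²·s⁻².
V = kg·m²·s⁻³·A⁻¹.
So V⁻² = kg⁻²·m⁻⁴·s⁶·A².
Combining: J·V⁻² = (kg·m²·s⁻²) · (kg⁻²·m⁻⁴·s⁶·A²) = kg⁻¹·m⁻²·s⁴·A².
kg⁻¹·m⁻²·s⁴·A² is the base-SI form of the farad.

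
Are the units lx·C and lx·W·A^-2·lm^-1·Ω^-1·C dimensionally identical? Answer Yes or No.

Left side:
  lx = lm/m² (illuminance = luminous flux per area),
      = m⁻²·cd.
  C = A·s = s·A (charge = current × time).
  Combining: lx·C = (m⁻²·cd) · (s·A) = m⁻²·s·A·cd.
Right side:
  lx = lm/m² (illuminance = luminous flux per area),
      = m⁻²·cd.
  W = J/s (power = energy per time),
      = kg·m²·s⁻³.
  lm = cd·sr = cd (luminous flux; sr is dimensionless).
  So lm⁻¹ = cd⁻¹.
  Ω = V/A (resistance = voltage per current),
      = kg·m²·s⁻³·A⁻².
  So Ω⁻¹ = kg⁻¹·m⁻²·s³·A².
  C = A·s = s·A (charge = current × time).
  Combining: lx·W·A⁻²·lm⁻¹·Ω⁻¹·C = (m⁻²·cd) · (kg·m²·s⁻³) · A⁻² · cd⁻¹ · (kg⁻¹·m⁻²·s³·A²) · (s·A) = m⁻²·s·A.
Left is m⁻²·s·A·cd; right is m⁻²·s·A — different.

No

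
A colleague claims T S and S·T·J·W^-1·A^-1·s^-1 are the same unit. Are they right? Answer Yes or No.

Left side:
  T = Wb/m² (flux density = flux per area),
      = kg·s⁻²·A⁻¹.
  S = 1/Ω (conductance is reciprocal resistance),
      = kg⁻¹·m⁻²·s³·A².
  Combining: T·S = (kg·s⁻²·A⁻¹) · (kg⁻¹·m⁻²·s³·A²) = m⁻²·s·A.
Right side:
  S = 1/Ω (conductance is reciprocal resistance),
      = kg⁻¹·m⁻²·s³·A².
  T = Wb/m² (flux density = flux per area),
      = kg·s⁻²·A⁻¹.
  J = N·m (work = force × distance),
      = kg·m²·s⁻².
  W = J/s (power = energy per time),
      = kg·m²·s⁻³.
  So W⁻¹ = kg⁻¹·m⁻²·s³.
  Combining: S·T·J·W⁻¹·A⁻¹·s⁻¹ = (kg⁻¹·m⁻²·s³·A²) · (kg·s⁻²·A⁻¹) · (kg·m²·s⁻²) · (kg⁻¹·m⁻²·s³) · A⁻¹ · s⁻¹ = m⁻²·s.
Left is m⁻²·s·A; right is m⁻²·s — different.

No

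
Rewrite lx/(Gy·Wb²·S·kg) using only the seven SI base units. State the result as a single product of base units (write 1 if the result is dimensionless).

kg⁻²·m⁻⁶·s³·cd

lx = lm/m² (illuminance = luminous flux per area),
    = m⁻²·cd.
Gy = J/kg (absorbed dose = energy per mass),
    = m²·s⁻².
So Gy⁻¹ = m⁻²·s².
Wb = V·s (flux: a volt is a weber per second),
    = kg·m²·s⁻²·A⁻¹.
So Wb⁻² = kg⁻²·m⁻⁴·s⁴·A².
S = 1/Ω (conductance is reciprocal resistance),
    = kg⁻¹·m⁻²·s³·A².
So S⁻¹ = kg·m²·s⁻³·A⁻².
Combining: lx·Gy⁻¹·Wb⁻²·S⁻¹·kg⁻¹ = (m⁻²·cd) · (m⁻²·s²) · (kg⁻²·m⁻⁴·s⁴·A²) · (kg·m²·s⁻³·A⁻²) · kg⁻¹ = kg⁻²·m⁻⁶·s³·cd.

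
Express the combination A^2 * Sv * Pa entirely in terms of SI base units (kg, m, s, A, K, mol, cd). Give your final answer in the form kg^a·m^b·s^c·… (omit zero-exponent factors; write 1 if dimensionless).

Sv = J/kg (equivalent dose = energy per mass),
    = m²·s⁻².
Pa = N/m² (pressure = force per area),
    = kg·m⁻¹·s⁻².
Combining: A²·Sv·Pa = A² · (m²·s⁻²) · (kg·m⁻¹·s⁻²) = kg·m·s⁻⁴·A².

kg·m·s⁻⁴·A²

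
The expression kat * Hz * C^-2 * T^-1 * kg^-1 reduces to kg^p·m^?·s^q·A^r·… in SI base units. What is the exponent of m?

kat = mol/s = s⁻¹·mol (catalytic activity).
Hz = 1/s = s⁻¹ (frequency is cycles per second).
C = A·s = s·A (charge = current × time).
So C⁻² = s⁻²·A⁻².
T = Wb/m² (flux density = flux per area),
    = kg·s⁻²·A⁻¹.
So T⁻¹ = kg⁻¹·s²·A.
Combining: kat·Hz·C⁻²·T⁻¹·kg⁻¹ = (s⁻¹·mol) · s⁻¹ · (s⁻²·A⁻²) · (kg⁻¹·s²·A) · kg⁻¹ = kg⁻²·s⁻²·A⁻¹·mol.
The exponent of m is 0.

0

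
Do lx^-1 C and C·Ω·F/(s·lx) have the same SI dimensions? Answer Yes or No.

Yes

Left side:
  lx = lm/m² (illuminance = luminous flux per area),
      = m⁻²·cd.
  So lx⁻¹ = m²·cd⁻¹.
  C = A·s = s·A (charge = current × time).
  Combining: lx⁻¹·C = (m²·cd⁻¹) · (s·A) = m²·s·A·cd⁻¹.
Right side:
  C = A·s = s·A (charge = current × time).
  Ω = V/A (resistance = voltage per current),
      = kg·m²·s⁻³·A⁻².
  F = C/V (capacitance = charge per voltage),
      = A·s/(kg·m²·s⁻³·A⁻¹) (substituting C and V),
      = kg⁻¹·m⁻²·s⁴·A².
  lx = lm/m² (illuminance = luminous flux per area),
      = m⁻²·cd.
  So lx⁻¹ = m²·cd⁻¹.
  Combining: C·Ω·s⁻¹·F·lx⁻¹ = (s·A) · (kg·m²·s⁻³·A⁻²) · s⁻¹ · (kg⁻¹·m⁻²·s⁴·A²) · (m²·cd⁻¹) = m²·s·A·cd⁻¹.
Both reduce to m²·s·A·cd⁻¹.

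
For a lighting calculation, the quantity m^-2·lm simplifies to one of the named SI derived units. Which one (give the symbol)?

lm = cd·sr = cd (luminous flux; sr is dimensionless).
Combining: m⁻²·lm = m⁻² · cd = m⁻²·cd.
m⁻²·cd is the base-SI form of the lux.

lx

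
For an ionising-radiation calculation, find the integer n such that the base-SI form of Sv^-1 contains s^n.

Sv = J/kg (equivalent dose = energy per mass),
    = m²·s⁻².
So Sv⁻¹ = m⁻²·s².
The exponent of s is 2.

2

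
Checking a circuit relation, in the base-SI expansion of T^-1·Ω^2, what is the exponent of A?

-3

T = Wb/m² (flux density = flux per area),
    = kg·s⁻²·A⁻¹.
So T⁻¹ = kg⁻¹·s²·A.
Ω = V/A (resistance = voltage per current),
    = kg·m²·s⁻³·A⁻².
So Ω² = kg²·m⁴·s⁻⁶·A⁻⁴.
Combining: T⁻¹·Ω² = (kg⁻¹·s²·A) · (kg²·m⁴·s⁻⁶·A⁻⁴) = kg·m⁴·s⁻⁴·A⁻³.
The exponent of A is -3.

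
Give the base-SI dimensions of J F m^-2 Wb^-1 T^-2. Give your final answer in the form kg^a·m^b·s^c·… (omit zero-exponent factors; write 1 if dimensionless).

kg⁻³·m⁻⁴·s⁸·A⁵

J = N·m (work = force × distance),
    = kg·m²·s⁻².
F = C/V (capacitance = charge per voltage),
    = A·s/(kg·m²·s⁻³·A⁻¹) (substituting C and V),
    = kg⁻¹·m⁻²·s⁴·A².
Wb = V·s (flux: a volt is a weber per second),
    = kg·m²·s⁻²·A⁻¹.
So Wb⁻¹ = kg⁻¹·m⁻²·s²·A.
T = Wb/m² (flux density = flux per area),
    = kg·s⁻²·A⁻¹.
So T⁻² = kg⁻²·s⁴·A².
Combining: J·F·m⁻²·Wb⁻¹·T⁻² = (kg·m²·s⁻²) · (kg⁻¹·m⁻²·s⁴·A²) · m⁻² · (kg⁻¹·m⁻²·s²·A) · (kg⁻²·s⁴·A²) = kg⁻³·m⁻⁴·s⁸·A⁵.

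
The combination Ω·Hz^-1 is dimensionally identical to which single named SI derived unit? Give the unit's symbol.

H

Ω = V/A (resistance = voltage per current),
    = kg·m²·s⁻³·A⁻².
Hz = 1/s = s⁻¹ (frequency is cycles per second).
So Hz⁻¹ = s.
Combining: Ω·Hz⁻¹ = (kg·m²·s⁻³·A⁻²) · s = kg·m²·s⁻²·A⁻².
kg·m²·s⁻²·A⁻² is the base-SI form of the henry.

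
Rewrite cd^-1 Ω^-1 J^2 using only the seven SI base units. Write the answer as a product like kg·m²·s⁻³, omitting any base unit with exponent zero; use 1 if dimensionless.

Ω = kg·m²·s⁻³·A⁻².
So Ω⁻¹ = kg⁻¹·m⁻²·s³·A².
J = kg·m²·s⁻².
So J² = kg²·m⁴·s⁻⁴.
Combining: cd⁻¹·Ω⁻¹·J² = cd⁻¹ · (kg⁻¹·m⁻²·s³·A²) · (kg²·m⁴·s⁻⁴) = kg·m²·s⁻¹·A²·cd⁻¹.

kg·m²·s⁻¹·A²·cd⁻¹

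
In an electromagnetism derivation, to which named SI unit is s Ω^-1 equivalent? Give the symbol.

Ω = kg·m²·s⁻³·A⁻².
So Ω⁻¹ = kg⁻¹·m⁻²·s³·A².
Combining: s·Ω⁻¹ = s · (kg⁻¹·m⁻²·s³·A²) = kg⁻¹·m⁻²·s⁴·A².
kg⁻¹·m⁻²·s⁴·A² is the base-SI form of the farad.

F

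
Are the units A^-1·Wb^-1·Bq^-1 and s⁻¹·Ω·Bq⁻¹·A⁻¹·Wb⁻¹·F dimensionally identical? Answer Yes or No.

Yes

Left side:
  Wb = V·s (flux: a volt is a weber per second),
      = kg·m²·s⁻²·A⁻¹.
  So Wb⁻¹ = kg⁻¹·m⁻²·s²·A.
  Bq = 1/s = s⁻¹ (activity is decays per second).
  So Bq⁻¹ = s.
  Combining: A⁻¹·Wb⁻¹·Bq⁻¹ = A⁻¹ · (kg⁻¹·m⁻²·s²·A) · s = kg⁻¹·m⁻²·s³.
Right side:
  Ω = V/A (resistance = voltage per current),
      = kg·m²·s⁻³·A⁻².
  Bq = 1/s = s⁻¹ (activity is decays per second).
  So Bq⁻¹ = s.
  Wb = V·s (flux: a volt is a weber per second),
      = kg·m²·s⁻²·A⁻¹.
  So Wb⁻¹ = kg⁻¹·m⁻²·s²·A.
  F = C/V (capacitance = charge per voltage),
      = A·s/(kg·m²·s⁻³·A⁻¹) (substituting C and V),
      = kg⁻¹·m⁻²·s⁴·A².
  Combining: s⁻¹·Ω·Bq⁻¹·A⁻¹·Wb⁻¹·F = s⁻¹ · (kg·m²·s⁻³·A⁻²) · s · A⁻¹ · (kg⁻¹·m⁻²·s²·A) · (kg⁻¹·m⁻²·s⁴·A²) = kg⁻¹·m⁻²·s³.
Both reduce to kg⁻¹·m⁻²·s³.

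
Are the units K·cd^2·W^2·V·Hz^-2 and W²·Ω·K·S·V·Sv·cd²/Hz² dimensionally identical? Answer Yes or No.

Left side:
  W = J/s (power = energy per time),
      = kg·m²·s⁻³.
  So W² = kg²·m⁴·s⁻⁶.
  V = W/A (potential = power per current),
      = kg·m²·s⁻³·A⁻¹.
  Hz = 1/s = s⁻¹ (frequency is cycles per second).
  So Hz⁻² = s².
  Combining: K·cd²·W²·V·Hz⁻² = K · cd² · (kg²·m⁴·s⁻⁶) · (kg·m²·s⁻³·A⁻¹) · s² = kg³·m⁶·s⁻⁷·A⁻¹·K·cd².
Right side:
  W = J/s (power = energy per time),
      = kg·m²·s⁻³.
  So W² = kg²·m⁴·s⁻⁶.
  Hz = 1/s = s⁻¹ (frequency is cycles per second).
  So Hz⁻² = s².
  Ω = V/A (resistance = voltage per current),
      = kg·m²·s⁻³·A⁻².
  S = 1/Ω (conductance is reciprocal resistance),
      = kg⁻¹·m⁻²·s³·A².
  V = W/A (potential = power per current),
      = kg·m²·s⁻³·A⁻¹.
  Sv = J/kg (equivalent dose = energy per mass),
      = m²·s⁻².
  Combining: W²·Hz⁻²·Ω·K·S·V·Sv·cd² = (kg²·m⁴·s⁻⁶) · s² · (kg·m²·s⁻³·A⁻²) · K · (kg⁻¹·m⁻²·s³·A²) · (kg·m²·s⁻³·A⁻¹) · (m²·s⁻²) · cd² = kg³·m⁸·s⁻⁹·A⁻¹·K·cd².
Left is kg³·m⁶·s⁻⁷·A⁻¹·K·cd²; right is kg³·m⁸·s⁻⁹·A⁻¹·K·cd² — different.

No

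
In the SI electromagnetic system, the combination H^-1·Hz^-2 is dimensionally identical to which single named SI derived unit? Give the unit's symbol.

F

H = Wb/A (inductance = flux per current),
    = kg·m²·s⁻²·A⁻².
So H⁻¹ = kg⁻¹·m⁻²·s²·A².
Hz = 1/s = s⁻¹ (frequency is cycles per second).
So Hz⁻² = s².
Combining: H⁻¹·Hz⁻² = (kg⁻¹·m⁻²·s²·A²) · s² = kg⁻¹·m⁻²·s⁴·A².
kg⁻¹·m⁻²·s⁴·A² is the base-SI form of the farad.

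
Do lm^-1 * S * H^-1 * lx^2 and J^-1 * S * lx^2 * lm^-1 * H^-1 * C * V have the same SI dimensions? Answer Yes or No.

Left side:
  lm = cd·sr = cd (luminous flux; sr is dimensionless).
  So lm⁻¹ = cd⁻¹.
  S = 1/Ω (conductance is reciprocal resistance),
      = kg⁻¹·m⁻²·s³·A².
  H = Wb/A (inductance = flux per current),
      = kg·m²·s⁻²·A⁻².
  So H⁻¹ = kg⁻¹·m⁻²·s²·A².
  lx = lm/m² (illuminance = luminous flux per area),
      = m⁻²·cd.
  So lx² = m⁻⁴·cd².
  Combining: lm⁻¹·S·H⁻¹·lx² = cd⁻¹ · (kg⁻¹·m⁻²·s³·A²) · (kg⁻¹·m⁻²·s²·A²) · (m⁻⁴·cd²) = kg⁻²·m⁻⁸·s⁵·A⁴·cd.
Right side:
  J = kg·m²·s⁻².
  So J⁻¹ = kg⁻¹·m⁻²·s².
  S = kg⁻¹·m⁻²·s³·A².
  lx = m⁻²·cd.
  So lx² = m⁻⁴·cd².
  lm = cd.
  So lm⁻¹ = cd⁻¹.
  H = kg·m²·s⁻²·A⁻².
  So H⁻¹ = kg⁻¹·m⁻²·s²·A².
  C = s·A.
  V = kg·m²·s⁻³·A⁻¹.
  Combining: J⁻¹·S·lx²·lm⁻¹·H⁻¹·C·V = (kg⁻¹·m⁻²·s²) · (kg⁻¹·m⁻²·s³·A²) · (m⁻⁴·cd²) · cd⁻¹ · (kg⁻¹·m⁻²·s²·A²) · (s·A) · (kg·m²·s⁻³·A⁻¹) = kg⁻²·m⁻⁸·s⁵·A⁴·cd.
Both reduce to kg⁻²·m⁻⁸·s⁵·A⁴·cd.

Yes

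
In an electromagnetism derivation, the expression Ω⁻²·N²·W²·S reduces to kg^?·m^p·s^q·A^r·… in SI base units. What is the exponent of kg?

1

Ω = V/A (resistance = voltage per current),
    = kg·m²·s⁻³·A⁻².
So Ω⁻² = kg⁻²·m⁻⁴·s⁶·A⁴.
N = kg·m/s² = kg·m·s⁻² (force = mass × acceleration).
So N² = kg²·m²·s⁻⁴.
W = J/s (power = energy per time),
    = kg·m²·s⁻³.
So W² = kg²·m⁴·s⁻⁶.
S = 1/Ω (conductance is reciprocal resistance),
    = kg⁻¹·m⁻²·s³·A².
Combining: Ω⁻²·N²·W²·S = (kg⁻²·m⁻⁴·s⁶·A⁴) · (kg²·m²·s⁻⁴) · (kg²·m⁴·s⁻⁶) · (kg⁻¹·m⁻²·s³·A²) = kg·s⁻¹·A⁶.
The exponent of kg is 1.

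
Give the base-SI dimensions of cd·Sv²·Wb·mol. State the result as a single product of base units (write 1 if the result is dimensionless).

kg·m⁶·s⁻⁶·A⁻¹·mol·cd

Sv = J/kg (equivalent dose = energy per mass),
    = m²·s⁻².
So Sv² = m⁴·s⁻⁴.
Wb = V·s (flux: a volt is a weber per second),
    = kg·m²·s⁻²·A⁻¹.
Combining: cd·Sv²·Wb·mol = cd · (m⁴·s⁻⁴) · (kg·m²·s⁻²·A⁻¹) · mol = kg·m⁶·s⁻⁶·A⁻¹·mol·cd.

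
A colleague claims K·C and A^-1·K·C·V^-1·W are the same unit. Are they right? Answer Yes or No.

Left side:
  C = A·s = s·A (charge = current × time).
  Combining: K·C = K · (s·A) = s·A·K.
Right side:
  C = A·s = s·A (charge = current × time).
  V = W/A (potential = power per current),
      = kg·m²·s⁻³·A⁻¹.
  So V⁻¹ = kg⁻¹·m⁻²·s³·A.
  W = J/s (power = energy per time),
      = kg·m²·s⁻³.
  Combining: A⁻¹·K·C·V⁻¹·W = A⁻¹ · K · (s·A) · (kg⁻¹·m⁻²·s³·A) · (kg·m²·s⁻³) = s·A·K.
Both reduce to s·A·K.

Yes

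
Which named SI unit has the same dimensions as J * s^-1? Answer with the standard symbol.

J = kg·m²·s⁻².
Combining: J·s⁻¹ = (kg·m²·s⁻²) · s⁻¹ = kg·m²·s⁻³.
kg·m²·s⁻³ is the base-SI form of the watt.

W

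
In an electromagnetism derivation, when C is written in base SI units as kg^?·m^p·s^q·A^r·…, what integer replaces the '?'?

C = s·A.
The exponent of kg is 0.

0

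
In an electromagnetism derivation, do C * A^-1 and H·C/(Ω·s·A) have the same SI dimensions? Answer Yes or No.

Yes

Left side:
  C = s·A.
  Combining: C·A⁻¹ = (s·A) · A⁻¹ = s.
Right side:
  H = kg·m²·s⁻²·A⁻².
  Ω = kg·m²·s⁻³·A⁻².
  So Ω⁻¹ = kg⁻¹·m⁻²·s³·A².
  C = s·A.
  Combining: H·Ω⁻¹·s⁻¹·C·A⁻¹ = (kg·m²·s⁻²·A⁻²) · (kg⁻¹·m⁻²·s³·A²) · s⁻¹ · (s·A) · A⁻¹ = s.
Both reduce to s.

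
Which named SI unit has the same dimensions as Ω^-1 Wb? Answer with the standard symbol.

Ω = V/A (resistance = voltage per current),
    = kg·m²·s⁻³·A⁻².
So Ω⁻¹ = kg⁻¹·m⁻²·s³·A².
Wb = V·s (flux: a volt is a weber per second),
    = kg·m²·s⁻²·A⁻¹.
Combining: Ω⁻¹·Wb = (kg⁻¹·m⁻²·s³·A²) · (kg·m²·s⁻²·A⁻¹) = s·A.
s·A is the base-SI form of the coulomb.

C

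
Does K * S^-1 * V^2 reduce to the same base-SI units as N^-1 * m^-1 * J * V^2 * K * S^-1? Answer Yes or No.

Left side:
  S = kg⁻¹·m⁻²·s³·A².
  So S⁻¹ = kg·m²·s⁻³·A⁻².
  V = kg·m²·s⁻³·A⁻¹.
  So V² = kg²·m⁴·s⁻⁶·A⁻².
  Combining: K·S⁻¹·V² = K · (kg·m²·s⁻³·A⁻²) · (kg²·m⁴·s⁻⁶·A⁻²) = kg³·m⁶·s⁻⁹·A⁻⁴·K.
Right side:
  N = kg·m·s⁻².
  So N⁻¹ = kg⁻¹·m⁻¹·s².
  J = kg·m²·s⁻².
  V = kg·m²·s⁻³·A⁻¹.
  So V² = kg²·m⁴·s⁻⁶·A⁻².
  S = kg⁻¹·m⁻²·s³·A².
  So S⁻¹ = kg·m²·s⁻³·A⁻².
  Combining: N⁻¹·m⁻¹·J·V²·K·S⁻¹ = (kg⁻¹·m⁻¹·s²) · m⁻¹ · (kg·m²·s⁻²) · (kg²·m⁴·s⁻⁶·A⁻²) · K · (kg·m²·s⁻³·A⁻²) = kg³·m⁶·s⁻⁹·A⁻⁴·K.
Both reduce to kg³·m⁶·s⁻⁹·A⁻⁴·K.

Yes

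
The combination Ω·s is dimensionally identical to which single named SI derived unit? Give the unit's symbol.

H

Ω = kg·m²·s⁻³·A⁻².
Combining: Ω·s = (kg·m²·s⁻³·A⁻²) · s = kg·m²·s⁻²·A⁻².
kg·m²·s⁻²·A⁻² is the base-SI form of the henry.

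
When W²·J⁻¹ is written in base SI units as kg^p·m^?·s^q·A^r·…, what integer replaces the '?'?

2

W = J/s (power = energy per time),
    = kg·m²·s⁻³.
So W² = kg²·m⁴·s⁻⁶.
J = N·m (work = force × distance),
    = kg·m²·s⁻².
So J⁻¹ = kg⁻¹·m⁻²·s².
Combining: W²·J⁻¹ = (kg²·m⁴·s⁻⁶) · (kg⁻¹·m⁻²·s²) = kg·m²·s⁻⁴.
The exponent of m is 2.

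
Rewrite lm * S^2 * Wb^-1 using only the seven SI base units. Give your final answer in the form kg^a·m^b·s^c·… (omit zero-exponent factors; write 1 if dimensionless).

lm = cd.
S = kg⁻¹·m⁻²·s³·A².
So S² = kg⁻²·m⁻⁴·s⁶·A⁴.
Wb = kg·m²·s⁻²·A⁻¹.
So Wb⁻¹ = kg⁻¹·m⁻²·s²·A.
Combining: lm·S²·Wb⁻¹ = cd · (kg⁻²·m⁻⁴·s⁶·A⁴) · (kg⁻¹·m⁻²·s²·A) = kg⁻³·m⁻⁶·s⁸·A⁵·cd.

kg⁻³·m⁻⁶·s⁸·A⁵·cd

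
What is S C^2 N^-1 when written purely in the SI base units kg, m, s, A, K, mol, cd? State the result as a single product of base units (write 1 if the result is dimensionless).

S = 1/Ω (conductance is reciprocal resistance),
    = kg⁻¹·m⁻²·s³·A².
C = A·s = s·A (charge = current × time).
So C² = s²·A².
N = kg·m/s² = kg·m·s⁻² (force = mass × acceleration).
So N⁻¹ = kg⁻¹·m⁻¹·s².
Combining: S·C²·N⁻¹ = (kg⁻¹·m⁻²·s³·A²) · (s²·A²) · (kg⁻¹·m⁻¹·s²) = kg⁻²·m⁻³·s⁷·A⁴.

kg⁻²·m⁻³·s⁷·A⁴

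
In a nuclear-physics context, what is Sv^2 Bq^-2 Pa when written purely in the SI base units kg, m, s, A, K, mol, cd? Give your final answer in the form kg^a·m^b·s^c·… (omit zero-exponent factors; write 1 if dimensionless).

kg·m³·s⁻⁴

Sv = J/kg (equivalent dose = energy per mass),
    = m²·s⁻².
So Sv² = m⁴·s⁻⁴.
Bq = 1/s = s⁻¹ (activity is decays per second).
So Bq⁻² = s².
Pa = N/m² (pressure = force per area),
    = kg·m⁻¹·s⁻².
Combining: Sv²·Bq⁻²·Pa = (m⁴·s⁻⁴) · s² · (kg·m⁻¹·s⁻²) = kg·m³·s⁻⁴.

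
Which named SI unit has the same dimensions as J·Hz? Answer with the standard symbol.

J = kg·m²·s⁻².
Hz = s⁻¹.
Combining: J·Hz = (kg·m²·s⁻²) · s⁻¹ = kg·m²·s⁻³.
kg·m²·s⁻³ is the base-SI form of the watt.

W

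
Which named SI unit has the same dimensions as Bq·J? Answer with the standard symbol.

W

Bq = s⁻¹.
J = kg·m²·s⁻².
Combining: Bq·J = s⁻¹ · (kg·m²·s⁻²) = kg·m²·s⁻³.
kg·m²·s⁻³ is the base-SI form of the watt.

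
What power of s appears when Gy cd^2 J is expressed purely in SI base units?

-4

Gy = m²·s⁻².
J = kg·m²·s⁻².
Combining: Gy·cd²·J = (m²·s⁻²) · cd² · (kg·m²·s⁻²) = kg·m⁴·s⁻⁴·cd².
The exponent of s is -4.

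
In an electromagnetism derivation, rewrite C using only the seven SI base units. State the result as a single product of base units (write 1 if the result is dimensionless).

s·A

C = A·s = s·A (charge = current × time).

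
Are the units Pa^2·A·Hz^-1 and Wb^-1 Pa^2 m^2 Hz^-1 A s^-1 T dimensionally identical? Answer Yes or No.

No

Left side:
  Pa = kg·m⁻¹·s⁻².
  So Pa² = kg²·m⁻²·s⁻⁴.
  Hz = s⁻¹.
  So Hz⁻¹ = s.
  Combining: Pa²·A·Hz⁻¹ = (kg²·m⁻²·s⁻⁴) · A · s = kg²·m⁻²·s⁻³·A.
Right side:
  Wb = V·s (flux: a volt is a weber per second),
      = kg·m²·s⁻²·A⁻¹.
  So Wb⁻¹ = kg⁻¹·m⁻²·s²·A.
  Pa = N/m² (pressure = force per area),
      = kg·m⁻¹·s⁻².
  So Pa² = kg²·m⁻²·s⁻⁴.
  Hz = 1/s = s⁻¹ (frequency is cycles per second).
  So Hz⁻¹ = s.
  T = Wb/m² (flux density = flux per area),
      = kg·s⁻²·A⁻¹.
  Combining: Wb⁻¹·Pa²·m²·Hz⁻¹·A·s⁻¹·T = (kg⁻¹·m⁻²·s²·A) · (kg²·m⁻²·s⁻⁴) · m² · s · A · s⁻¹ · (kg·s⁻²·A⁻¹) = kg²·m⁻²·s⁻⁴·A.
Left is kg²·m⁻²·s⁻³·A; right is kg²·m⁻²·s⁻⁴·A — different.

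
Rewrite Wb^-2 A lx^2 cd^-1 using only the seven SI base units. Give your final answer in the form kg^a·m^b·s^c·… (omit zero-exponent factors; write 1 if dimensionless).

Wb = kg·m²·s⁻²·A⁻¹.
So Wb⁻² = kg⁻²·m⁻⁴·s⁴·A².
lx = m⁻²·cd.
So lx² = m⁻⁴·cd².
Combining: Wb⁻²·A·lx²·cd⁻¹ = (kg⁻²·m⁻⁴·s⁴·A²) · A · (m⁻⁴·cd²) · cd⁻¹ = kg⁻²·m⁻⁸·s⁴·A³·cd.

kg⁻²·m⁻⁸·s⁴·A³·cd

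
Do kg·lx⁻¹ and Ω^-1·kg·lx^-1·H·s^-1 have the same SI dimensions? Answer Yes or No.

Yes

Left side:
  lx = m⁻²·cd.
  So lx⁻¹ = m²·cd⁻¹.
  Combining: kg·lx⁻¹ = kg · (m²·cd⁻¹) = kg·m²·cd⁻¹.
Right side:
  Ω = kg·m²·s⁻³·A⁻².
  So Ω⁻¹ = kg⁻¹·m⁻²·s³·A².
  lx = m⁻²·cd.
  So lx⁻¹ = m²·cd⁻¹.
  H = kg·m²·s⁻²·A⁻².
  Combining: Ω⁻¹·kg·lx⁻¹·H·s⁻¹ = (kg⁻¹·m⁻²·s³·A²) · kg · (m²·cd⁻¹) · (kg·m²·s⁻²·A⁻²) · s⁻¹ = kg·m²·cd⁻¹.
Both reduce to kg·m²·cd⁻¹.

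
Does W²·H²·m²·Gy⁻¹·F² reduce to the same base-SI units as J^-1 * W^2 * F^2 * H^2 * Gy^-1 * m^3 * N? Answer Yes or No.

Yes

Left side:
  W = J/s (power = energy per time),
      = kg·m²·s⁻³.
  So W² = kg²·m⁴·s⁻⁶.
  H = Wb/A (inductance = flux per current),
      = kg·m²·s⁻²·A⁻².
  So H² = kg²·m⁴·s⁻⁴·A⁻⁴.
  Gy = J/kg (absorbed dose = energy per mass),
      = m²·s⁻².
  So Gy⁻¹ = m⁻²·s².
  F = C/V (capacitance = charge per voltage),
      = A·s/(kg·m²·s⁻³·A⁻¹) (substituting C and V),
      = kg⁻¹·m⁻²·s⁴·A².
  So F² = kg⁻²·m⁻⁴·s⁸·A⁴.
  Combining: W²·H²·m²·Gy⁻¹·F² = (kg²·m⁴·s⁻⁶) · (kg²·m⁴·s⁻⁴·A⁻⁴) · m² · (m⁻²·s²) · (kg⁻²·m⁻⁴·s⁸·A⁴) = kg²·m⁴.
Right side:
  J = N·m (work = force × distance),
      = kg·m²·s⁻².
  So J⁻¹ = kg⁻¹·m⁻²·s².
  W = J/s (power = energy per time),
      = kg·m²·s⁻³.
  So W² = kg²·m⁴·s⁻⁶.
  F = C/V (capacitance = charge per voltage),
      = A·s/(kg·m²·s⁻³·A⁻¹) (substituting C and V),
      = kg⁻¹·m⁻²·s⁴·A².
  So F² = kg⁻²·m⁻⁴·s⁸·A⁴.
  H = Wb/A (inductance = flux per current),
      = kg·m²·s⁻²·A⁻².
  So H² = kg²·m⁴·s⁻⁴·A⁻⁴.
  Gy = J/kg (absorbed dose = energy per mass),
      = m²·s⁻².
  So Gy⁻¹ = m⁻²·s².
  N = kg·m/s² = kg·m·s⁻² (force = mass × acceleration).
  Combining: J⁻¹·W²·F²·H²·Gy⁻¹·m³·N = (kg⁻¹·m⁻²·s²) · (kg²·m⁴·s⁻⁶) · (kg⁻²·m⁻⁴·s⁸·A⁴) · (kg²·m⁴·s⁻⁴·A⁻⁴) · (m⁻²·s²) · m³ · (kg·m·s⁻²) = kg²·m⁴.
Both reduce to kg²·m⁴.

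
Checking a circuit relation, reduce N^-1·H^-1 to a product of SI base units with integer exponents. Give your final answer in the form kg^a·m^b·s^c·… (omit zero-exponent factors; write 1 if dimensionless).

kg⁻²·m⁻³·s⁴·A²

N = kg·m/s² = kg·m·s⁻² (force = mass × acceleration).
So N⁻¹ = kg⁻¹·m⁻¹·s².
H = Wb/A (inductance = flux per current),
    = kg·m²·s⁻²·A⁻².
So H⁻¹ = kg⁻¹·m⁻²·s²·A².
Combining: N⁻¹·H⁻¹ = (kg⁻¹·m⁻¹·s²) · (kg⁻¹·m⁻²·s²·A²) = kg⁻²·m⁻³·s⁴·A².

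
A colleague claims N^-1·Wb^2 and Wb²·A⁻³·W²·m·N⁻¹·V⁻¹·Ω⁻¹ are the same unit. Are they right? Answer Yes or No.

Left side:
  N = kg·m/s² = kg·m·s⁻² (force = mass × acceleration).
  So N⁻¹ = kg⁻¹·m⁻¹·s².
  Wb = V·s (flux: a volt is a weber per second),
      = kg·m²·s⁻²·A⁻¹.
  So Wb² = kg²·m⁴·s⁻⁴·A⁻².
  Combining: N⁻¹·Wb² = (kg⁻¹·m⁻¹·s²) · (kg²·m⁴·s⁻⁴·A⁻²) = kg·m³·s⁻²·A⁻².
Right side:
  Wb = V·s (flux: a volt is a weber per second),
      = kg·m²·s⁻²·A⁻¹.
  So Wb² = kg²·m⁴·s⁻⁴·A⁻².
  W = J/s (power = energy per time),
      = kg·m²·s⁻³.
  So W² = kg²·m⁴·s⁻⁶.
  N = kg·m/s² = kg·m·s⁻² (force = mass × acceleration).
  So N⁻¹ = kg⁻¹·m⁻¹·s².
  V = W/A (potential = power per current),
      = kg·m²·s⁻³·A⁻¹.
  So V⁻¹ = kg⁻¹·m⁻²·s³·A.
  Ω = V/A (resistance = voltage per current),
      = kg·m²·s⁻³·A⁻².
  So Ω⁻¹ = kg⁻¹·m⁻²·s³·A².
  Combining: Wb²·A⁻³·W²·m·N⁻¹·V⁻¹·Ω⁻¹ = (kg²·m⁴·s⁻⁴·A⁻²) · A⁻³ · (kg²·m⁴·s⁻⁶) · m · (kg⁻¹·m⁻¹·s²) · (kg⁻¹·m⁻²·s³·A) · (kg⁻¹·m⁻²·s³·A²) = kg·m⁴·s⁻²·A⁻².
Left is kg·m³·s⁻²·A⁻²; right is kg·m⁴·s⁻²·A⁻² — different.

No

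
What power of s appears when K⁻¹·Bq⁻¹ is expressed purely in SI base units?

Bq = 1/s = s⁻¹ (activity is decays per second).
So Bq⁻¹ = s.
Combining: K⁻¹·Bq⁻¹ = K⁻¹ · s = s·K⁻¹.
The exponent of s is 1.

1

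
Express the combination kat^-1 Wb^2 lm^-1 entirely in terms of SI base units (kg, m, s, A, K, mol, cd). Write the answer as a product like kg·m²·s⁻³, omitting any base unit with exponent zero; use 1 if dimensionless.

kat = s⁻¹·mol.
So kat⁻¹ = s·mol⁻¹.
Wb = kg·m²·s⁻²·A⁻¹.
So Wb² = kg²·m⁴·s⁻⁴·A⁻².
lm = cd.
So lm⁻¹ = cd⁻¹.
Combining: kat⁻¹·Wb²·lm⁻¹ = (s·mol⁻¹) · (kg²·m⁴·s⁻⁴·A⁻²) · cd⁻¹ = kg²·m⁴·s⁻³·A⁻²·mol⁻¹·cd⁻¹.

kg²·m⁴·s⁻³·A⁻²·mol⁻¹·cd⁻¹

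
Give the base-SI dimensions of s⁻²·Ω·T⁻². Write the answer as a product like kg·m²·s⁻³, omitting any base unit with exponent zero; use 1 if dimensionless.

kg⁻¹·m²·s⁻¹

Ω = kg·m²·s⁻³·A⁻².
T = kg·s⁻²·A⁻¹.
So T⁻² = kg⁻²·s⁴·A².
Combining: s⁻²·Ω·T⁻² = s⁻² · (kg·m²·s⁻³·A⁻²) · (kg⁻²·s⁴·A²) = kg⁻¹·m²·s⁻¹.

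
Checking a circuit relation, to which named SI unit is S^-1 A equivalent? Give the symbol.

S = 1/Ω (conductance is reciprocal resistance),
    = kg⁻¹·m⁻²·s³·A².
So S⁻¹ = kg·m²·s⁻³·A⁻².
Combining: S⁻¹·A = (kg·m²·s⁻³·A⁻²) · A = kg·m²·s⁻³·A⁻¹.
kg·m²·s⁻³·A⁻¹ is the base-SI form of the volt.

V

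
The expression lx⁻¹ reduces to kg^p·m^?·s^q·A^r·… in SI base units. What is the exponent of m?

lx = m⁻²·cd.
So lx⁻¹ = m²·cd⁻¹.
The exponent of m is 2.

2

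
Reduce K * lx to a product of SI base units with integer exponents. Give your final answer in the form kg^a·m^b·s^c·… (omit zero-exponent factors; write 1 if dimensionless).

lx = m⁻²·cd.
Combining: K·lx = K · (m⁻²·cd) = m⁻²·K·cd.

m⁻²·K·cd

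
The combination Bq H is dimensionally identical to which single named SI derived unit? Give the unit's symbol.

Bq = 1/s = s⁻¹ (activity is decays per second).
H = Wb/A (inductance = flux per current),
    = kg·m²·s⁻²·A⁻².
Combining: Bq·H = s⁻¹ · (kg·m²·s⁻²·A⁻²) = kg·m²·s⁻³·A⁻².
kg·m²·s⁻³·A⁻² is the base-SI form of the ohm.

Ω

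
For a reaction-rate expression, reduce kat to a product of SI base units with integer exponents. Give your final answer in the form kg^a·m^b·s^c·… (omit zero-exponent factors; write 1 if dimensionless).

kat = s⁻¹·mol.

s⁻¹·mol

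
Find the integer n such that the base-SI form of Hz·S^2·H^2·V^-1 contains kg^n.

Hz = s⁻¹.
S = kg⁻¹·m⁻²·s³·A².
So S² = kg⁻²·m⁻⁴·s⁶·A⁴.
H = kg·m²·s⁻²·A⁻².
So H² = kg²·m⁴·s⁻⁴·A⁻⁴.
V = kg·m²·s⁻³·A⁻¹.
So V⁻¹ = kg⁻¹·m⁻²·s³·A.
Combining: Hz·S²·H²·V⁻¹ = s⁻¹ · (kg⁻²·m⁻⁴·s⁶·A⁴) · (kg²·m⁴·s⁻⁴·A⁻⁴) · (kg⁻¹·m⁻²·s³·A) = kg⁻¹·m⁻²·s⁴·A.
The exponent of kg is -1.

-1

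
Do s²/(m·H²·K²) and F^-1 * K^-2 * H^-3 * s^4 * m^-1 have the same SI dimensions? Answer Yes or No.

Yes

Left side:
  H = Wb/A (inductance = flux per current),
      = kg·m²·s⁻²·A⁻².
  So H⁻² = kg⁻²·m⁻⁴·s⁴·A⁴.
  Combining: s²·m⁻¹·H⁻²·K⁻² = s² · m⁻¹ · (kg⁻²·m⁻⁴·s⁴·A⁴) · K⁻² = kg⁻²·m⁻⁵·s⁶·A⁴·K⁻².
Right side:
  F = C/V (capacitance = charge per voltage),
      = A·s/(kg·m²·s⁻³·A⁻¹) (substituting C and V),
      = kg⁻¹·m⁻²·s⁴·A².
  So F⁻¹ = kg·m²·s⁻⁴·A⁻².
  H = Wb/A (inductance = flux per current),
      = kg·m²·s⁻²·A⁻².
  So H⁻³ = kg⁻³·m⁻⁶·s⁶·A⁶.
  Combining: F⁻¹·K⁻²·H⁻³·s⁴·m⁻¹ = (kg·m²·s⁻⁴·A⁻²) · K⁻² · (kg⁻³·m⁻⁶·s⁶·A⁶) · s⁴ · m⁻¹ = kg⁻²·m⁻⁵·s⁶·A⁴·K⁻².
Both reduce to kg⁻²·m⁻⁵·s⁶·A⁴·K⁻².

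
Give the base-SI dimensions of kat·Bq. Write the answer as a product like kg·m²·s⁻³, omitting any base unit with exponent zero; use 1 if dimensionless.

s⁻²·mol

kat = s⁻¹·mol.
Bq = s⁻¹.
Combining: kat·Bq = (s⁻¹·mol) · s⁻¹ = s⁻²·mol.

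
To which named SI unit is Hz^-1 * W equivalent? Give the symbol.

Hz = 1/s = s⁻¹ (frequency is cycles per second).
So Hz⁻¹ = s.
W = J/s (power = energy per time),
    = kg·m²·s⁻³.
Combining: Hz⁻¹·W = s · (kg·m²·s⁻³) = kg·m²·s⁻².
kg·m²·s⁻² is the base-SI form of the joule.

J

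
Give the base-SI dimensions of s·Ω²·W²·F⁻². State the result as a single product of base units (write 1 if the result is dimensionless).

Ω = V/A (resistance = voltage per current),
    = kg·m²·s⁻³·A⁻².
So Ω² = kg²·m⁴·s⁻⁶·A⁻⁴.
W = J/s (power = energy per time),
    = kg·m²·s⁻³.
So W² = kg²·m⁴·s⁻⁶.
F = C/V (capacitance = charge per voltage),
    = A·s/(kg·m²·s⁻³·A⁻¹) (substituting C and V),
    = kg⁻¹·m⁻²·s⁴·A².
So F⁻² = kg²·m⁴·s⁻⁸·A⁻⁴.
Combining: s·Ω²·W²·F⁻² = s · (kg²·m⁴·s⁻⁶·A⁻⁴) · (kg²·m⁴·s⁻⁶) · (kg²·m⁴·s⁻⁸·A⁻⁴) = kg⁶·m¹²·s⁻¹⁹·A⁻⁸.

kg⁶·m¹²·s⁻¹⁹·A⁻⁸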